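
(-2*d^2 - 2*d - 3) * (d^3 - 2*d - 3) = -2*d^5 - 2*d^4 + d^3 + 10*d^2 + 12*d + 9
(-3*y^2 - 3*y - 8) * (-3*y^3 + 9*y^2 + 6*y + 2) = 9*y^5 - 18*y^4 - 21*y^3 - 96*y^2 - 54*y - 16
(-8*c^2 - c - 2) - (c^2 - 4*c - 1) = -9*c^2 + 3*c - 1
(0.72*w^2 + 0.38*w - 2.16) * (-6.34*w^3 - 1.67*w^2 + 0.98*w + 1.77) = -4.5648*w^5 - 3.6116*w^4 + 13.7654*w^3 + 5.254*w^2 - 1.4442*w - 3.8232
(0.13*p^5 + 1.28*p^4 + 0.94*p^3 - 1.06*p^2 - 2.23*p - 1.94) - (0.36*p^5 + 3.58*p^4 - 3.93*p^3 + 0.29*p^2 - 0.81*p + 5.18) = -0.23*p^5 - 2.3*p^4 + 4.87*p^3 - 1.35*p^2 - 1.42*p - 7.12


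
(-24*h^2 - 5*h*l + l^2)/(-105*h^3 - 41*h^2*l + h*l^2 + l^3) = (8*h - l)/(35*h^2 + 2*h*l - l^2)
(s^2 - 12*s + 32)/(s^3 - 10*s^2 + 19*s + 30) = (s^2 - 12*s + 32)/(s^3 - 10*s^2 + 19*s + 30)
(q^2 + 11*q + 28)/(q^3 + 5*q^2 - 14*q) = (q + 4)/(q*(q - 2))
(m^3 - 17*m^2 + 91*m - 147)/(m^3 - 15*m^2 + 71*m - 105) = (m - 7)/(m - 5)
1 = 1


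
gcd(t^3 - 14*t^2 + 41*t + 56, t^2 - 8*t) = t - 8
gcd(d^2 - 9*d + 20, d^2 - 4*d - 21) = 1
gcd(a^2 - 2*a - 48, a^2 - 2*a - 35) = 1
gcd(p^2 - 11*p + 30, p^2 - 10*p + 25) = p - 5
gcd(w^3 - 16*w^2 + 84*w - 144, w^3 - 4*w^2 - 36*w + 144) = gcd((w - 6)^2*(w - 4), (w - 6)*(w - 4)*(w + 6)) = w^2 - 10*w + 24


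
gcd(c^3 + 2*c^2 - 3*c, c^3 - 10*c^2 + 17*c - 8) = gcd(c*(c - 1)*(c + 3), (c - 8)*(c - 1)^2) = c - 1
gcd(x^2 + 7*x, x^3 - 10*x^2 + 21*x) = x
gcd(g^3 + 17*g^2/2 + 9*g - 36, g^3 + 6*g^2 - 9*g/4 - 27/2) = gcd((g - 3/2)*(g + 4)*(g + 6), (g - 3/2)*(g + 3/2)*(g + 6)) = g^2 + 9*g/2 - 9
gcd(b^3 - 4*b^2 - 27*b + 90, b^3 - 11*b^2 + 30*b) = b - 6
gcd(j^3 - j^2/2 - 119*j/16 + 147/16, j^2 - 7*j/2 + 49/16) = j^2 - 7*j/2 + 49/16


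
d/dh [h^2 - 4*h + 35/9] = 2*h - 4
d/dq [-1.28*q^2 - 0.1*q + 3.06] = -2.56*q - 0.1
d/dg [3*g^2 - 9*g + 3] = 6*g - 9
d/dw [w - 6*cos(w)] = 6*sin(w) + 1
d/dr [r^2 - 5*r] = 2*r - 5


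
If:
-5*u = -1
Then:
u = 1/5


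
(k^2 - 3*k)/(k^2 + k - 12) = k/(k + 4)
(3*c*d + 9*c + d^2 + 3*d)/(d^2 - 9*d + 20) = (3*c*d + 9*c + d^2 + 3*d)/(d^2 - 9*d + 20)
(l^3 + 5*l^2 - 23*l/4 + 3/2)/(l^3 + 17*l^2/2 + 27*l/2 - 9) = (l - 1/2)/(l + 3)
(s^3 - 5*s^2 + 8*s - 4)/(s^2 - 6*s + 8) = (s^2 - 3*s + 2)/(s - 4)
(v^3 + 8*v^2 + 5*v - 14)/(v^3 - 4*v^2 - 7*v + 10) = (v + 7)/(v - 5)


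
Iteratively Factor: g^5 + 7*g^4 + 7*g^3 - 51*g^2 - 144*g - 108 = (g + 2)*(g^4 + 5*g^3 - 3*g^2 - 45*g - 54) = (g - 3)*(g + 2)*(g^3 + 8*g^2 + 21*g + 18) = (g - 3)*(g + 2)*(g + 3)*(g^2 + 5*g + 6) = (g - 3)*(g + 2)*(g + 3)^2*(g + 2)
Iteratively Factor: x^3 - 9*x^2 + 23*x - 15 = (x - 5)*(x^2 - 4*x + 3) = (x - 5)*(x - 1)*(x - 3)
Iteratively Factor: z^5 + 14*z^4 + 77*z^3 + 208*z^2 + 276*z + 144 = (z + 4)*(z^4 + 10*z^3 + 37*z^2 + 60*z + 36) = (z + 2)*(z + 4)*(z^3 + 8*z^2 + 21*z + 18) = (z + 2)^2*(z + 4)*(z^2 + 6*z + 9) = (z + 2)^2*(z + 3)*(z + 4)*(z + 3)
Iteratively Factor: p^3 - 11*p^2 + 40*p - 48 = (p - 3)*(p^2 - 8*p + 16) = (p - 4)*(p - 3)*(p - 4)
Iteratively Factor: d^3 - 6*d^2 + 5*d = (d)*(d^2 - 6*d + 5) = d*(d - 5)*(d - 1)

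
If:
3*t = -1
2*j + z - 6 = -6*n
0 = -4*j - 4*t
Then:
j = 1/3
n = 8/9 - z/6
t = -1/3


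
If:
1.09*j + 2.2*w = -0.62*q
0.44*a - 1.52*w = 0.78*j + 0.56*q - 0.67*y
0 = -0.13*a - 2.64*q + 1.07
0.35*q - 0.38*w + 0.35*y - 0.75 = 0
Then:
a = 0.30245709844486 - 1.62436470642022*y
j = 3.03574214949364 - 2.05320035459091*y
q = 0.0799876559979653*y + 0.390409309546276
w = 0.994725472629705*y - 1.6140966885758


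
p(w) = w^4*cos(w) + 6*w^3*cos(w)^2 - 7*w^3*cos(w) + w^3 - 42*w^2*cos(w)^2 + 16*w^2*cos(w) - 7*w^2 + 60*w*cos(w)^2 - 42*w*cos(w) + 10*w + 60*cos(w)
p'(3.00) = -13.50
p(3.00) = -11.58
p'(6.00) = 594.01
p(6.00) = 318.07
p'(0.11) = 12.93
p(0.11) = 62.27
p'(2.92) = -16.50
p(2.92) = -10.38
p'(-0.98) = 27.99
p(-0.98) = 19.12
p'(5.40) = 249.06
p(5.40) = 55.44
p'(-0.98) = 27.99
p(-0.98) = 19.12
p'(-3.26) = 825.14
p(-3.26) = -1696.99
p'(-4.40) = -1891.78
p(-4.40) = -883.60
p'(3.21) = -1.50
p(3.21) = -13.24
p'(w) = -w^4*sin(w) - 12*w^3*sin(w)*cos(w) + 7*w^3*sin(w) + 4*w^3*cos(w) + 84*w^2*sin(w)*cos(w) - 16*w^2*sin(w) + 18*w^2*cos(w)^2 - 21*w^2*cos(w) + 3*w^2 - 120*w*sin(w)*cos(w) + 42*w*sin(w) - 84*w*cos(w)^2 + 32*w*cos(w) - 14*w - 60*sin(w) + 60*cos(w)^2 - 42*cos(w) + 10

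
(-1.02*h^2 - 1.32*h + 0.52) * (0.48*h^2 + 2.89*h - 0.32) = -0.4896*h^4 - 3.5814*h^3 - 3.2388*h^2 + 1.9252*h - 0.1664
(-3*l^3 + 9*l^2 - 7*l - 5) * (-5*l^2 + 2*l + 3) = 15*l^5 - 51*l^4 + 44*l^3 + 38*l^2 - 31*l - 15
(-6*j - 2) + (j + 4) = 2 - 5*j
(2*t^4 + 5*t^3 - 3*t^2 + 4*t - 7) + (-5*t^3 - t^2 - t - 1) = 2*t^4 - 4*t^2 + 3*t - 8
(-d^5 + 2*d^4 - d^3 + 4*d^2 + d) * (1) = -d^5 + 2*d^4 - d^3 + 4*d^2 + d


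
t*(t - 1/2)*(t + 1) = t^3 + t^2/2 - t/2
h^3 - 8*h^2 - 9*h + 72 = (h - 8)*(h - 3)*(h + 3)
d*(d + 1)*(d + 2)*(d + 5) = d^4 + 8*d^3 + 17*d^2 + 10*d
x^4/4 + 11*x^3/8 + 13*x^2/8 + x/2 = x*(x/4 + 1)*(x + 1/2)*(x + 1)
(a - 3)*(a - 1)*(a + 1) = a^3 - 3*a^2 - a + 3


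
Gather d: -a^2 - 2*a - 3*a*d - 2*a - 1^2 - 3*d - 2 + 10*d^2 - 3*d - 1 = -a^2 - 4*a + 10*d^2 + d*(-3*a - 6) - 4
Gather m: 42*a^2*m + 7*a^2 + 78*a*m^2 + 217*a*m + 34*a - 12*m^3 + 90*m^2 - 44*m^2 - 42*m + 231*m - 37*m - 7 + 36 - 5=7*a^2 + 34*a - 12*m^3 + m^2*(78*a + 46) + m*(42*a^2 + 217*a + 152) + 24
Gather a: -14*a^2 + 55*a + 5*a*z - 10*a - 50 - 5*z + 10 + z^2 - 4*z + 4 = -14*a^2 + a*(5*z + 45) + z^2 - 9*z - 36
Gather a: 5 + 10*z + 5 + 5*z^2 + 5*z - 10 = 5*z^2 + 15*z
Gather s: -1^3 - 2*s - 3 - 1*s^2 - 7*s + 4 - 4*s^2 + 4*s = -5*s^2 - 5*s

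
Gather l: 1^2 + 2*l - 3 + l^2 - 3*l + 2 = l^2 - l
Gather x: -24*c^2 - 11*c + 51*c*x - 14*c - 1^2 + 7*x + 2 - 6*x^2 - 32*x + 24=-24*c^2 - 25*c - 6*x^2 + x*(51*c - 25) + 25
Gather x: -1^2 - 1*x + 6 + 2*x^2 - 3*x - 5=2*x^2 - 4*x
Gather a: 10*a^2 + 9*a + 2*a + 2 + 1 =10*a^2 + 11*a + 3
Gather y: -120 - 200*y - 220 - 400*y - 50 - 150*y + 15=-750*y - 375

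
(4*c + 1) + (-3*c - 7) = c - 6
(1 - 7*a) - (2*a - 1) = 2 - 9*a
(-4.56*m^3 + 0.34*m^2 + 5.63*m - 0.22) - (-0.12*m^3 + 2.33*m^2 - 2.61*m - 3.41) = -4.44*m^3 - 1.99*m^2 + 8.24*m + 3.19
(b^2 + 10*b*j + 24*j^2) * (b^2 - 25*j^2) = b^4 + 10*b^3*j - b^2*j^2 - 250*b*j^3 - 600*j^4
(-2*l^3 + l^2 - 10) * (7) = -14*l^3 + 7*l^2 - 70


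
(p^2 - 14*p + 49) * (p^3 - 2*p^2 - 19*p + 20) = p^5 - 16*p^4 + 58*p^3 + 188*p^2 - 1211*p + 980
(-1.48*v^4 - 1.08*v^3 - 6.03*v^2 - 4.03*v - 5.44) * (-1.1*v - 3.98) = 1.628*v^5 + 7.0784*v^4 + 10.9314*v^3 + 28.4324*v^2 + 22.0234*v + 21.6512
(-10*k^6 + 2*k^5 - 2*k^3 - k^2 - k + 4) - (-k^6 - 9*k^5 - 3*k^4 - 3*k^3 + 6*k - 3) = -9*k^6 + 11*k^5 + 3*k^4 + k^3 - k^2 - 7*k + 7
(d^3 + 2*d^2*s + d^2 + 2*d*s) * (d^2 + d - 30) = d^5 + 2*d^4*s + 2*d^4 + 4*d^3*s - 29*d^3 - 58*d^2*s - 30*d^2 - 60*d*s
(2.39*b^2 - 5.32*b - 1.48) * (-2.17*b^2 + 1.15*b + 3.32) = -5.1863*b^4 + 14.2929*b^3 + 5.0284*b^2 - 19.3644*b - 4.9136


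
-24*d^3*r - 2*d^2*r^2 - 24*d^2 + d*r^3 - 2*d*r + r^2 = (-6*d + r)*(4*d + r)*(d*r + 1)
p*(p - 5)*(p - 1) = p^3 - 6*p^2 + 5*p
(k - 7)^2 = k^2 - 14*k + 49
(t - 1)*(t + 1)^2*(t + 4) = t^4 + 5*t^3 + 3*t^2 - 5*t - 4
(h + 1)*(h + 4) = h^2 + 5*h + 4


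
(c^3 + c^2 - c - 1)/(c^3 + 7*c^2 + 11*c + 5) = (c - 1)/(c + 5)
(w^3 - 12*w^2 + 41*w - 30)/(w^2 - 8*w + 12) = (w^2 - 6*w + 5)/(w - 2)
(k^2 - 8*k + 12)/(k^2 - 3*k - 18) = (k - 2)/(k + 3)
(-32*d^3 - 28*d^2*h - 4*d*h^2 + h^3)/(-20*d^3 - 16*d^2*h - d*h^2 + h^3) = (8*d - h)/(5*d - h)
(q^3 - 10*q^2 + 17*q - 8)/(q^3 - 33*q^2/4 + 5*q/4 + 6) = 4*(q - 1)/(4*q + 3)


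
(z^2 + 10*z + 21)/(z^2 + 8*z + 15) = (z + 7)/(z + 5)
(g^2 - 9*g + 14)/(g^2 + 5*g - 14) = (g - 7)/(g + 7)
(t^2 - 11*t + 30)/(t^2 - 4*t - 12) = (t - 5)/(t + 2)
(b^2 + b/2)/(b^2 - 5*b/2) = (2*b + 1)/(2*b - 5)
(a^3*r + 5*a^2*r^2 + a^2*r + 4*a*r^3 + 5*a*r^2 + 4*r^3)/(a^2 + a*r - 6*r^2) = r*(a^3 + 5*a^2*r + a^2 + 4*a*r^2 + 5*a*r + 4*r^2)/(a^2 + a*r - 6*r^2)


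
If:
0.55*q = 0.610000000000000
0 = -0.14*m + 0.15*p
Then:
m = 1.07142857142857*p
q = 1.11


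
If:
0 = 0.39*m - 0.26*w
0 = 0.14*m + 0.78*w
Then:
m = 0.00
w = 0.00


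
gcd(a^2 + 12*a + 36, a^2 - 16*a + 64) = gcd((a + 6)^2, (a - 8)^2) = 1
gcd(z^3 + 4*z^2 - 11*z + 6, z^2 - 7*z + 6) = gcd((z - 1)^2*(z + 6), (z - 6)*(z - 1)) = z - 1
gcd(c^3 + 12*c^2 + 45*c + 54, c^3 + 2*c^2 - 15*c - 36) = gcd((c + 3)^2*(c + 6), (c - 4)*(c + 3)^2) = c^2 + 6*c + 9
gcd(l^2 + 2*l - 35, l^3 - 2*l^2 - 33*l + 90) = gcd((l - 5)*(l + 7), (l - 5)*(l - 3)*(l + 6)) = l - 5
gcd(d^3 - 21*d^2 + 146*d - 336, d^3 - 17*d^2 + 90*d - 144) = d^2 - 14*d + 48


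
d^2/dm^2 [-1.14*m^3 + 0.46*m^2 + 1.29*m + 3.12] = 0.92 - 6.84*m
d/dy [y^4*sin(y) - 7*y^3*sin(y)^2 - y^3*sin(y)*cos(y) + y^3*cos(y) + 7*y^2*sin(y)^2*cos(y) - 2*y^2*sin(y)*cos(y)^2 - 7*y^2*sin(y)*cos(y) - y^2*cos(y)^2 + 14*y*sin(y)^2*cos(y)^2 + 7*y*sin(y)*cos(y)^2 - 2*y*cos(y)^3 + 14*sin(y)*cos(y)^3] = y^4*cos(y) + 3*y^3*sin(y) - 7*y^3*sin(2*y) - y^3*cos(2*y) - 7*y^2*sin(y)/4 - y^2*sin(2*y)/2 + 21*y^2*sin(3*y)/4 + 5*y^2*cos(y)/2 + 7*y^2*cos(2*y)/2 - 3*y^2*cos(3*y)/2 - 21*y^2/2 + y*sin(y)/2 - 7*y*sin(2*y) + y*sin(3*y)/2 + 7*y*sin(4*y) + 21*y*cos(y)/4 - y*cos(2*y) + 7*y*cos(3*y)/4 - y + 21*(1 - cos(2*y))^2/2 + 7*sin(y)/4 + 7*sin(3*y)/4 - 3*cos(y)/2 + 28*cos(2*y) - cos(3*y)/2 - 14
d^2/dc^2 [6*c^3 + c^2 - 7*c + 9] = 36*c + 2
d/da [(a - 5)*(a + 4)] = 2*a - 1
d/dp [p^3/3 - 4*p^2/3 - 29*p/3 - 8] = p^2 - 8*p/3 - 29/3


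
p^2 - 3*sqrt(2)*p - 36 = (p - 6*sqrt(2))*(p + 3*sqrt(2))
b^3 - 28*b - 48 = (b - 6)*(b + 2)*(b + 4)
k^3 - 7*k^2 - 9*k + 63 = (k - 7)*(k - 3)*(k + 3)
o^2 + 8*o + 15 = (o + 3)*(o + 5)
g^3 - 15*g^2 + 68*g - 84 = (g - 7)*(g - 6)*(g - 2)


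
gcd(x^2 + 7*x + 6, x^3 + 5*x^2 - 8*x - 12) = x^2 + 7*x + 6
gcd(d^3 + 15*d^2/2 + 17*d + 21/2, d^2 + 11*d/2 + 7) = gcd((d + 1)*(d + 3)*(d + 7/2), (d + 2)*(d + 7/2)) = d + 7/2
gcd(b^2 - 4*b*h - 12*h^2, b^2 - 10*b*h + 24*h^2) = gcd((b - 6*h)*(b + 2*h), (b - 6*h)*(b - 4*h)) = b - 6*h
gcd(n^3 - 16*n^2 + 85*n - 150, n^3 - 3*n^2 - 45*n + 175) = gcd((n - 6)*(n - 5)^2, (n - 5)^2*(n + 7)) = n^2 - 10*n + 25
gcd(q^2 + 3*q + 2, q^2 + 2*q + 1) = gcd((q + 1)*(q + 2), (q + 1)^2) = q + 1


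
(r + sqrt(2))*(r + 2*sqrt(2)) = r^2 + 3*sqrt(2)*r + 4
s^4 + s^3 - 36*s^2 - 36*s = s*(s - 6)*(s + 1)*(s + 6)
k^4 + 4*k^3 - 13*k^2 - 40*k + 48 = (k - 3)*(k - 1)*(k + 4)^2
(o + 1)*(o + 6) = o^2 + 7*o + 6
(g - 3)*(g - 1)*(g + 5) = g^3 + g^2 - 17*g + 15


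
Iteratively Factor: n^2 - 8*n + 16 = (n - 4)*(n - 4)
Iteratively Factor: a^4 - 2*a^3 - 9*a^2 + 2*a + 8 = (a + 1)*(a^3 - 3*a^2 - 6*a + 8) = (a - 1)*(a + 1)*(a^2 - 2*a - 8) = (a - 4)*(a - 1)*(a + 1)*(a + 2)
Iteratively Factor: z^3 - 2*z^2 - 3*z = (z + 1)*(z^2 - 3*z) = (z - 3)*(z + 1)*(z)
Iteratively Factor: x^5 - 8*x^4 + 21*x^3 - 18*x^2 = (x)*(x^4 - 8*x^3 + 21*x^2 - 18*x) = x*(x - 2)*(x^3 - 6*x^2 + 9*x) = x*(x - 3)*(x - 2)*(x^2 - 3*x) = x^2*(x - 3)*(x - 2)*(x - 3)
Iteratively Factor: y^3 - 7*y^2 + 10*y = (y)*(y^2 - 7*y + 10) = y*(y - 2)*(y - 5)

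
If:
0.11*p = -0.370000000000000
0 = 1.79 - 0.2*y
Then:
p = -3.36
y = 8.95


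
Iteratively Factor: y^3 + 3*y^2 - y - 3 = (y + 1)*(y^2 + 2*y - 3) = (y - 1)*(y + 1)*(y + 3)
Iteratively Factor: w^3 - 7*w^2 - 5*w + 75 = (w - 5)*(w^2 - 2*w - 15) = (w - 5)*(w + 3)*(w - 5)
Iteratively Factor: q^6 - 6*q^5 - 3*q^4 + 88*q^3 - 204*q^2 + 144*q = (q)*(q^5 - 6*q^4 - 3*q^3 + 88*q^2 - 204*q + 144) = q*(q - 2)*(q^4 - 4*q^3 - 11*q^2 + 66*q - 72) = q*(q - 3)*(q - 2)*(q^3 - q^2 - 14*q + 24) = q*(q - 3)*(q - 2)*(q + 4)*(q^2 - 5*q + 6) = q*(q - 3)^2*(q - 2)*(q + 4)*(q - 2)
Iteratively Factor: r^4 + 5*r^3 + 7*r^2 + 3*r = (r)*(r^3 + 5*r^2 + 7*r + 3) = r*(r + 1)*(r^2 + 4*r + 3) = r*(r + 1)^2*(r + 3)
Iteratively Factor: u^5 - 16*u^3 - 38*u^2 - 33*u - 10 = (u + 1)*(u^4 - u^3 - 15*u^2 - 23*u - 10) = (u + 1)^2*(u^3 - 2*u^2 - 13*u - 10) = (u + 1)^2*(u + 2)*(u^2 - 4*u - 5) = (u + 1)^3*(u + 2)*(u - 5)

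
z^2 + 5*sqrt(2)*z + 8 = (z + sqrt(2))*(z + 4*sqrt(2))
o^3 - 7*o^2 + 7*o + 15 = (o - 5)*(o - 3)*(o + 1)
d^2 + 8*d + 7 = (d + 1)*(d + 7)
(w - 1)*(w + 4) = w^2 + 3*w - 4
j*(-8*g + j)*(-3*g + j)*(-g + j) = -24*g^3*j + 35*g^2*j^2 - 12*g*j^3 + j^4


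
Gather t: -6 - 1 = -7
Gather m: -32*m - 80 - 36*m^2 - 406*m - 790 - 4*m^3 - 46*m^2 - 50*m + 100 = -4*m^3 - 82*m^2 - 488*m - 770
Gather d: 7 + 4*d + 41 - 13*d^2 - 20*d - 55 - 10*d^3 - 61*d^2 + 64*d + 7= -10*d^3 - 74*d^2 + 48*d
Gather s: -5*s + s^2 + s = s^2 - 4*s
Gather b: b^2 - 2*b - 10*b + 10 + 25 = b^2 - 12*b + 35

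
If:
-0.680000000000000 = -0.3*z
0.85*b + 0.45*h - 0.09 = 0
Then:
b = 0.105882352941176 - 0.529411764705882*h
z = 2.27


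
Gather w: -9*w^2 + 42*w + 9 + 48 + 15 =-9*w^2 + 42*w + 72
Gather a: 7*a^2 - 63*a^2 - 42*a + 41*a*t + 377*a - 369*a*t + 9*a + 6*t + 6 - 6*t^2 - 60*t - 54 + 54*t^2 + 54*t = -56*a^2 + a*(344 - 328*t) + 48*t^2 - 48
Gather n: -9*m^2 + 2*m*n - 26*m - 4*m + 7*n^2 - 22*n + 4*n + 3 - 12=-9*m^2 - 30*m + 7*n^2 + n*(2*m - 18) - 9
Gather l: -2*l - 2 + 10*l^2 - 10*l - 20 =10*l^2 - 12*l - 22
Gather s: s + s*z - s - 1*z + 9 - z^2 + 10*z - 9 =s*z - z^2 + 9*z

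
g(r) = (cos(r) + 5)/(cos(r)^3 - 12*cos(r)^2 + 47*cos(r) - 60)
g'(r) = (cos(r) + 5)*(3*sin(r)*cos(r)^2 - 24*sin(r)*cos(r) + 47*sin(r))/(cos(r)^3 - 12*cos(r)^2 + 47*cos(r) - 60)^2 - sin(r)/(cos(r)^3 - 12*cos(r)^2 + 47*cos(r) - 60) = (-237*cos(r) + 3*cos(2*r) + cos(3*r) + 593)*sin(r)/(2*(cos(r)^3 - 12*cos(r)^2 + 47*cos(r) - 60)^2)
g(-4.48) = -0.07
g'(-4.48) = 0.06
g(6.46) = -0.25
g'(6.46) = 0.05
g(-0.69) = -0.19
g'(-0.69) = -0.14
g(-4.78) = -0.09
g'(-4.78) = 0.09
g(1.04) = -0.14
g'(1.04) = 0.13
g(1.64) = -0.08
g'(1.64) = 0.08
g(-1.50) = -0.09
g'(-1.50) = -0.09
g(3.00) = -0.03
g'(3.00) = 0.00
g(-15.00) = -0.04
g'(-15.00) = -0.02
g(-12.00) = -0.21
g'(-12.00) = 0.13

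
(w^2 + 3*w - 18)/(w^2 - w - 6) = (w + 6)/(w + 2)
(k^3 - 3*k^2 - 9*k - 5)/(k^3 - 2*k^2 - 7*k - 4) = (k - 5)/(k - 4)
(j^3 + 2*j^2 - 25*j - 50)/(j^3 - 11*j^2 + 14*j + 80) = (j + 5)/(j - 8)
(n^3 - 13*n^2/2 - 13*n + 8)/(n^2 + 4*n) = (n^3 - 13*n^2/2 - 13*n + 8)/(n*(n + 4))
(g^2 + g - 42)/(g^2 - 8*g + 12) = (g + 7)/(g - 2)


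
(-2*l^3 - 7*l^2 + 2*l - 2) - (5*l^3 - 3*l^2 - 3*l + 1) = -7*l^3 - 4*l^2 + 5*l - 3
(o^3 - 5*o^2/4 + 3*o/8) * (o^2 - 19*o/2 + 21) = o^5 - 43*o^4/4 + 133*o^3/4 - 477*o^2/16 + 63*o/8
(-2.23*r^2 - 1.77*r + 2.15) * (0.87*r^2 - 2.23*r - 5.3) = -1.9401*r^4 + 3.433*r^3 + 17.6366*r^2 + 4.5865*r - 11.395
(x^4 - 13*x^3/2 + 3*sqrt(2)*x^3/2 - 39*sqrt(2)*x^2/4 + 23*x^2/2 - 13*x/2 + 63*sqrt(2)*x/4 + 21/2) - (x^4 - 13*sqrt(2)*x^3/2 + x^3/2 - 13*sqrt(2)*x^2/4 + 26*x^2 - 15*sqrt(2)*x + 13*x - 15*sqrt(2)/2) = -7*x^3 + 8*sqrt(2)*x^3 - 29*x^2/2 - 13*sqrt(2)*x^2/2 - 39*x/2 + 123*sqrt(2)*x/4 + 21/2 + 15*sqrt(2)/2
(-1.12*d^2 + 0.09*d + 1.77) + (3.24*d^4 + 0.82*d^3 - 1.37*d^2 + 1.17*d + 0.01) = 3.24*d^4 + 0.82*d^3 - 2.49*d^2 + 1.26*d + 1.78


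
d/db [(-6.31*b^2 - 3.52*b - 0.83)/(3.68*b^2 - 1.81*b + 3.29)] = (24.3747*b^2 - 35.411*b - 13.0831)/(13.5424*b^4 - 13.3216*b^3 + 27.4905*b^2 - 11.9098*b + 10.8241)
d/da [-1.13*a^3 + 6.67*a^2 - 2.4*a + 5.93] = -3.39*a^2 + 13.34*a - 2.4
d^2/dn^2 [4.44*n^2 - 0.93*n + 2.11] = 8.88000000000000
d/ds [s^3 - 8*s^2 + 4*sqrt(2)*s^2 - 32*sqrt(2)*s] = 3*s^2 - 16*s + 8*sqrt(2)*s - 32*sqrt(2)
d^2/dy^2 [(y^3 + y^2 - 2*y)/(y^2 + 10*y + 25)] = 18*(7*y + 5)/(y^4 + 20*y^3 + 150*y^2 + 500*y + 625)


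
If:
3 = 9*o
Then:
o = 1/3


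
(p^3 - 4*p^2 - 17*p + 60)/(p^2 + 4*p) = p - 8 + 15/p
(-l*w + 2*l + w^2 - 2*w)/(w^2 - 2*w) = (-l + w)/w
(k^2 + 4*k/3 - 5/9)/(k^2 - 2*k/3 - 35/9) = (3*k - 1)/(3*k - 7)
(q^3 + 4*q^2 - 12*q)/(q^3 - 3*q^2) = (q^2 + 4*q - 12)/(q*(q - 3))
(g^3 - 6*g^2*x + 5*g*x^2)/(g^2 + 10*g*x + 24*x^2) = g*(g^2 - 6*g*x + 5*x^2)/(g^2 + 10*g*x + 24*x^2)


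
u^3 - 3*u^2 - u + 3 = (u - 3)*(u - 1)*(u + 1)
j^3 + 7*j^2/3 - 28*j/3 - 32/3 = (j - 8/3)*(j + 1)*(j + 4)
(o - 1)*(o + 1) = o^2 - 1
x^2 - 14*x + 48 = (x - 8)*(x - 6)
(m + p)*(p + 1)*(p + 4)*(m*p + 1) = m^2*p^3 + 5*m^2*p^2 + 4*m^2*p + m*p^4 + 5*m*p^3 + 5*m*p^2 + 5*m*p + 4*m + p^3 + 5*p^2 + 4*p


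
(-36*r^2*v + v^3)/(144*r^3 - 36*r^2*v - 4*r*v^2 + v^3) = -v/(4*r - v)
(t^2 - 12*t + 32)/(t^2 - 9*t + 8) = (t - 4)/(t - 1)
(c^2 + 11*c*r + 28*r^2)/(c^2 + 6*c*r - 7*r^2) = (-c - 4*r)/(-c + r)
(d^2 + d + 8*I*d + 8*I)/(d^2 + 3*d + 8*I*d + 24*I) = (d + 1)/(d + 3)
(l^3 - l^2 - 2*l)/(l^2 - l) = (l^2 - l - 2)/(l - 1)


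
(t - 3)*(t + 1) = t^2 - 2*t - 3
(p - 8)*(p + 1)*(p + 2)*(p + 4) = p^4 - p^3 - 42*p^2 - 104*p - 64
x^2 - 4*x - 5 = (x - 5)*(x + 1)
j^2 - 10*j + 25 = (j - 5)^2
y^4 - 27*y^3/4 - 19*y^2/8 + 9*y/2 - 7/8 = (y - 7)*(y - 1/2)*(y - 1/4)*(y + 1)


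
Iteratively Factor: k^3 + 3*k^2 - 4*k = (k)*(k^2 + 3*k - 4) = k*(k + 4)*(k - 1)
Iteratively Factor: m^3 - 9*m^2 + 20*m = (m - 5)*(m^2 - 4*m) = m*(m - 5)*(m - 4)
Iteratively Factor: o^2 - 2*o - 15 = (o - 5)*(o + 3)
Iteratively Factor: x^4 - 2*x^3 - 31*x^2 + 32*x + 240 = (x + 4)*(x^3 - 6*x^2 - 7*x + 60) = (x - 5)*(x + 4)*(x^2 - x - 12) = (x - 5)*(x - 4)*(x + 4)*(x + 3)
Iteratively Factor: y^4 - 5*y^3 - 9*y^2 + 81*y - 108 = (y - 3)*(y^3 - 2*y^2 - 15*y + 36) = (y - 3)^2*(y^2 + y - 12) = (y - 3)^2*(y + 4)*(y - 3)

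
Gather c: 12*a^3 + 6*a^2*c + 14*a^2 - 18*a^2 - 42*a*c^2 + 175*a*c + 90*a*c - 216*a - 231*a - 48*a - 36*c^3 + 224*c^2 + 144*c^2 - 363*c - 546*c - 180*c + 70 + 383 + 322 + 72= 12*a^3 - 4*a^2 - 495*a - 36*c^3 + c^2*(368 - 42*a) + c*(6*a^2 + 265*a - 1089) + 847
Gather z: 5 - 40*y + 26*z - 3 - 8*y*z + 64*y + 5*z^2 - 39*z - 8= 24*y + 5*z^2 + z*(-8*y - 13) - 6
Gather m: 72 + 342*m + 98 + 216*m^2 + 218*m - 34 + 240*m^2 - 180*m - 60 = 456*m^2 + 380*m + 76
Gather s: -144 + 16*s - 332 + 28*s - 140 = 44*s - 616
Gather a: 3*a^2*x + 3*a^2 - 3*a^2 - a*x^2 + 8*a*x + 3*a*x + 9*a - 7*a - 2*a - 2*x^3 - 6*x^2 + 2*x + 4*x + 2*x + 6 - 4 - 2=3*a^2*x + a*(-x^2 + 11*x) - 2*x^3 - 6*x^2 + 8*x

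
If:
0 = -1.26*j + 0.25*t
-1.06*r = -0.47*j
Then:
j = 0.198412698412698*t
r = 0.0879754417490267*t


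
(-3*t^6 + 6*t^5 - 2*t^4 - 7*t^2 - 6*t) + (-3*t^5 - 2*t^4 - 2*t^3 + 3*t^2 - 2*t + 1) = -3*t^6 + 3*t^5 - 4*t^4 - 2*t^3 - 4*t^2 - 8*t + 1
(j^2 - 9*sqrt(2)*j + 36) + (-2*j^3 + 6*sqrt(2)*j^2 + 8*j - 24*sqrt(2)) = -2*j^3 + j^2 + 6*sqrt(2)*j^2 - 9*sqrt(2)*j + 8*j - 24*sqrt(2) + 36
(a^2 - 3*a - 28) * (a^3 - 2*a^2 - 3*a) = a^5 - 5*a^4 - 25*a^3 + 65*a^2 + 84*a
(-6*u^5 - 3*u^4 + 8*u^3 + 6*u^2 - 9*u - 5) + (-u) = -6*u^5 - 3*u^4 + 8*u^3 + 6*u^2 - 10*u - 5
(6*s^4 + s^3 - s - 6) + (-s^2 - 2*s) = 6*s^4 + s^3 - s^2 - 3*s - 6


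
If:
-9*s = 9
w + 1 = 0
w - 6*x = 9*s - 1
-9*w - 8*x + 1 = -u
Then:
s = -1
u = 2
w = -1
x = 3/2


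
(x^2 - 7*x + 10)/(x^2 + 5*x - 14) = (x - 5)/(x + 7)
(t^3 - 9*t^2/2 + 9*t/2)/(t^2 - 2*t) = (2*t^2 - 9*t + 9)/(2*(t - 2))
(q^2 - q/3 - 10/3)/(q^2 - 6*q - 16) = (-3*q^2 + q + 10)/(3*(-q^2 + 6*q + 16))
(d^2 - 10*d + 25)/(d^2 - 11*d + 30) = (d - 5)/(d - 6)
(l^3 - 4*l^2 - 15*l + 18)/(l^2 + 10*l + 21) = (l^2 - 7*l + 6)/(l + 7)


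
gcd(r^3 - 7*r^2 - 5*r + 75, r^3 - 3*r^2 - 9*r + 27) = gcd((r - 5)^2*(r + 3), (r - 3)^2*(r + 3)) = r + 3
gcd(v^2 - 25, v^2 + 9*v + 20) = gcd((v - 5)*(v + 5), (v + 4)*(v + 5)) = v + 5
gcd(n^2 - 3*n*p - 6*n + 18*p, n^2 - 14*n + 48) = n - 6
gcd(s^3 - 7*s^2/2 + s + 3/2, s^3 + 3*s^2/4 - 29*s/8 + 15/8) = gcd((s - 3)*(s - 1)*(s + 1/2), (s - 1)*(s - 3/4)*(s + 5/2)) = s - 1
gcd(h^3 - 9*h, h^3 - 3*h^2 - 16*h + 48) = h - 3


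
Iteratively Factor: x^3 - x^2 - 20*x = (x + 4)*(x^2 - 5*x) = (x - 5)*(x + 4)*(x)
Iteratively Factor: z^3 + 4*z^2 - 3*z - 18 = (z + 3)*(z^2 + z - 6) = (z - 2)*(z + 3)*(z + 3)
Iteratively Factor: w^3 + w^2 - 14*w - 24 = (w + 2)*(w^2 - w - 12) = (w - 4)*(w + 2)*(w + 3)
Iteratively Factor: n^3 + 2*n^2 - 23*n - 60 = (n + 3)*(n^2 - n - 20) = (n - 5)*(n + 3)*(n + 4)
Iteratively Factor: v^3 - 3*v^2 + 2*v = (v - 1)*(v^2 - 2*v) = v*(v - 1)*(v - 2)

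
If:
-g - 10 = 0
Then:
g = -10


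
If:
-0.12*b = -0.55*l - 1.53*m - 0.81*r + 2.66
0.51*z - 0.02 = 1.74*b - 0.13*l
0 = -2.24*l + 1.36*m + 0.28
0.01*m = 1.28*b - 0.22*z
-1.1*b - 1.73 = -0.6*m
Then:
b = -0.12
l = 1.74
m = 2.67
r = -2.96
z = -0.81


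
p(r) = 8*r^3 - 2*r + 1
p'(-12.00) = 3454.00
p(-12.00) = -13799.00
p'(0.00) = -2.00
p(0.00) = 1.00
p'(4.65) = 516.94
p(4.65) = 796.06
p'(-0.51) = 4.24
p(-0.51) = 0.96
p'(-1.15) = 29.74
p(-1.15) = -8.87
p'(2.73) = 176.87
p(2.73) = 158.31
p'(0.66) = 8.45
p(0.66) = 1.98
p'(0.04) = -1.96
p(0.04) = 0.92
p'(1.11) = 27.57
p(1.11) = 9.72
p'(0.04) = -1.96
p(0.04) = 0.92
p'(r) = 24*r^2 - 2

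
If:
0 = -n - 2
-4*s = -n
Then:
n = -2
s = -1/2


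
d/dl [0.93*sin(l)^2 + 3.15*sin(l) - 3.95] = (1.86*sin(l) + 3.15)*cos(l)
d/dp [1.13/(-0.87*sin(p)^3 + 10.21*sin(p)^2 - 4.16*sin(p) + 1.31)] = (2.9493*sin(p)^2 - 23.0746*sin(p) + 4.7008)*cos(p)/(0.87*sin(p)^3 - 10.21*sin(p)^2 + 4.16*sin(p) - 1.31)^2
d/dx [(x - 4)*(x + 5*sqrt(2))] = 2*x - 4 + 5*sqrt(2)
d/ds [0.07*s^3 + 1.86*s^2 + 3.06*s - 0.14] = 0.21*s^2 + 3.72*s + 3.06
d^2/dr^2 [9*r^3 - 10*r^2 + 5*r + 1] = 54*r - 20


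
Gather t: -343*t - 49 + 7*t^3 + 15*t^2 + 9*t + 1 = 7*t^3 + 15*t^2 - 334*t - 48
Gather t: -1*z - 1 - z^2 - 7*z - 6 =-z^2 - 8*z - 7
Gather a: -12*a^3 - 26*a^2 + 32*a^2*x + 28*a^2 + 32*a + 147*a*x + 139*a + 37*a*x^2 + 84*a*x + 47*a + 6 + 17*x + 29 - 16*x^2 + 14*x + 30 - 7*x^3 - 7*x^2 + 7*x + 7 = -12*a^3 + a^2*(32*x + 2) + a*(37*x^2 + 231*x + 218) - 7*x^3 - 23*x^2 + 38*x + 72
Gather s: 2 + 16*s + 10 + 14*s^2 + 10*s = 14*s^2 + 26*s + 12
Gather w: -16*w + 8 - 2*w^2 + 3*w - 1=-2*w^2 - 13*w + 7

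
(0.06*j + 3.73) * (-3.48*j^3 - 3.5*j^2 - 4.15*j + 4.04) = -0.2088*j^4 - 13.1904*j^3 - 13.304*j^2 - 15.2371*j + 15.0692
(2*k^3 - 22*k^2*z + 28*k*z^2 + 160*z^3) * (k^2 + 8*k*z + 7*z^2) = 2*k^5 - 6*k^4*z - 134*k^3*z^2 + 230*k^2*z^3 + 1476*k*z^4 + 1120*z^5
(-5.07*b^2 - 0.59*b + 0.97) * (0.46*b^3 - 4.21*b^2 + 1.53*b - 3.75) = -2.3322*b^5 + 21.0733*b^4 - 4.827*b^3 + 14.0261*b^2 + 3.6966*b - 3.6375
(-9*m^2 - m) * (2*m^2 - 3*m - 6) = -18*m^4 + 25*m^3 + 57*m^2 + 6*m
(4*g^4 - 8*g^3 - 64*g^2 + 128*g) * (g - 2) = 4*g^5 - 16*g^4 - 48*g^3 + 256*g^2 - 256*g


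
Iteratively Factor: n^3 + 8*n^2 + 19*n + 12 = (n + 1)*(n^2 + 7*n + 12) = (n + 1)*(n + 3)*(n + 4)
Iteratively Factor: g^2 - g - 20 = (g + 4)*(g - 5)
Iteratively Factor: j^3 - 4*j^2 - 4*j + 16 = (j - 4)*(j^2 - 4) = (j - 4)*(j + 2)*(j - 2)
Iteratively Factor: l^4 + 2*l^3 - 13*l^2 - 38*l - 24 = (l + 2)*(l^3 - 13*l - 12) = (l - 4)*(l + 2)*(l^2 + 4*l + 3) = (l - 4)*(l + 1)*(l + 2)*(l + 3)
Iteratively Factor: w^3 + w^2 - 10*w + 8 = (w + 4)*(w^2 - 3*w + 2) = (w - 2)*(w + 4)*(w - 1)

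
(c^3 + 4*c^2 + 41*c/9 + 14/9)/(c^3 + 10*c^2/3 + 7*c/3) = (c + 2/3)/c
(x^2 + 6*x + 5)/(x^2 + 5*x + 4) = (x + 5)/(x + 4)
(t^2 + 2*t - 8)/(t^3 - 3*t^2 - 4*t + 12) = (t + 4)/(t^2 - t - 6)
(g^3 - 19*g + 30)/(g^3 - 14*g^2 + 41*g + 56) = (g^3 - 19*g + 30)/(g^3 - 14*g^2 + 41*g + 56)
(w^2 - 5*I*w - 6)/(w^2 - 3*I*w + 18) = (w^2 - 5*I*w - 6)/(w^2 - 3*I*w + 18)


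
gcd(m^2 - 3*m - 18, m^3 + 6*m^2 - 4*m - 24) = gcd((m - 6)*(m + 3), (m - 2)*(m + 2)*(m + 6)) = 1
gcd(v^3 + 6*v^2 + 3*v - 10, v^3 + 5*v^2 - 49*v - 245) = v + 5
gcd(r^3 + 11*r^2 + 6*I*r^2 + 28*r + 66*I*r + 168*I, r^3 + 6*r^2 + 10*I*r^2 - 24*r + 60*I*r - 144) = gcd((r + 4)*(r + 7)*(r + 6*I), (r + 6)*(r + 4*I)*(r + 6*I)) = r + 6*I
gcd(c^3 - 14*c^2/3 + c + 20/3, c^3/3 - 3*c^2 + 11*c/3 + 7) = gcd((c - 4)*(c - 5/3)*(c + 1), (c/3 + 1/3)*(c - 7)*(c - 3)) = c + 1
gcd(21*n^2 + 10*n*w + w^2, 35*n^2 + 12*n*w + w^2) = 7*n + w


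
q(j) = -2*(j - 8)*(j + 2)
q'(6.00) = -12.00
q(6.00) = 32.00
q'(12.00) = -36.00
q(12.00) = -112.00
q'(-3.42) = 25.68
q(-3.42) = -32.43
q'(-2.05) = 20.20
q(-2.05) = -1.00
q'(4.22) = -4.88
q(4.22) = 47.02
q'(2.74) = 1.04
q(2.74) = 49.86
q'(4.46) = -5.84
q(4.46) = 45.74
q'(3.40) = -1.60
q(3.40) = 49.68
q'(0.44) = 10.24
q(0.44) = 36.89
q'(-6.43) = 37.72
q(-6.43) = -127.85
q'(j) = 12 - 4*j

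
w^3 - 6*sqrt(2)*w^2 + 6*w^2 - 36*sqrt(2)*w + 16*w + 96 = (w + 6)*(w - 4*sqrt(2))*(w - 2*sqrt(2))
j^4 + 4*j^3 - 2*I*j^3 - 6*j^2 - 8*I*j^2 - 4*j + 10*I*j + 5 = (j - 1)*(j + 5)*(j - I)^2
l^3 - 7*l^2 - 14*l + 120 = (l - 6)*(l - 5)*(l + 4)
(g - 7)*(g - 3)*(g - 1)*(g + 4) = g^4 - 7*g^3 - 13*g^2 + 103*g - 84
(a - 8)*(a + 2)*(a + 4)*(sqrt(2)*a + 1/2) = sqrt(2)*a^4 - 2*sqrt(2)*a^3 + a^3/2 - 40*sqrt(2)*a^2 - a^2 - 64*sqrt(2)*a - 20*a - 32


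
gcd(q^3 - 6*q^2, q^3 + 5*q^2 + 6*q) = q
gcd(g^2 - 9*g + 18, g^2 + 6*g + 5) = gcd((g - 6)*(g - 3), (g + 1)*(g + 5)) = 1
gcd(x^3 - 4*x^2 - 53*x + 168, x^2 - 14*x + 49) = 1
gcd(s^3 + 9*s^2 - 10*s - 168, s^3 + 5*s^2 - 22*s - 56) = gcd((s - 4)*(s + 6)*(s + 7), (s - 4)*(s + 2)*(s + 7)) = s^2 + 3*s - 28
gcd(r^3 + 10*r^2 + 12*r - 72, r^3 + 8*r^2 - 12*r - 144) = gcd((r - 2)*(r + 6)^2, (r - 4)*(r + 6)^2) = r^2 + 12*r + 36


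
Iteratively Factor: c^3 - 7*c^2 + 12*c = (c - 3)*(c^2 - 4*c) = c*(c - 3)*(c - 4)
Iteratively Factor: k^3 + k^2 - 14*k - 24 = (k + 3)*(k^2 - 2*k - 8) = (k + 2)*(k + 3)*(k - 4)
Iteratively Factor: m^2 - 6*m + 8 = (m - 4)*(m - 2)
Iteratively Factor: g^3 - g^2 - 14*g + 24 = (g - 3)*(g^2 + 2*g - 8) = (g - 3)*(g - 2)*(g + 4)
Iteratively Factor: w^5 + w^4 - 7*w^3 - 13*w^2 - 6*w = (w + 2)*(w^4 - w^3 - 5*w^2 - 3*w) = (w + 1)*(w + 2)*(w^3 - 2*w^2 - 3*w) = (w - 3)*(w + 1)*(w + 2)*(w^2 + w) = (w - 3)*(w + 1)^2*(w + 2)*(w)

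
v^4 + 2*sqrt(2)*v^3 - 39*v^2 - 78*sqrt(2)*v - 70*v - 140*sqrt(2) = (v - 7)*(v + 2)*(v + 5)*(v + 2*sqrt(2))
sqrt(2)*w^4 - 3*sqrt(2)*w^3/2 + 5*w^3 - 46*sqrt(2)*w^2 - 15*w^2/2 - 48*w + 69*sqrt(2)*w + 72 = (w - 3/2)*(w - 4*sqrt(2))*(w + 6*sqrt(2))*(sqrt(2)*w + 1)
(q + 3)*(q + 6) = q^2 + 9*q + 18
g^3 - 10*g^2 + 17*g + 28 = (g - 7)*(g - 4)*(g + 1)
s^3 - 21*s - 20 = (s - 5)*(s + 1)*(s + 4)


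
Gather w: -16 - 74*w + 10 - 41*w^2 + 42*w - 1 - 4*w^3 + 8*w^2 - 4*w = -4*w^3 - 33*w^2 - 36*w - 7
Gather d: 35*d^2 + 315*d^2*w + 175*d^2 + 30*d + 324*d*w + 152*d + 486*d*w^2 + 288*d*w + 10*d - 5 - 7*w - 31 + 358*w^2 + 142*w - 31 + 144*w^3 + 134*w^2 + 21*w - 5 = d^2*(315*w + 210) + d*(486*w^2 + 612*w + 192) + 144*w^3 + 492*w^2 + 156*w - 72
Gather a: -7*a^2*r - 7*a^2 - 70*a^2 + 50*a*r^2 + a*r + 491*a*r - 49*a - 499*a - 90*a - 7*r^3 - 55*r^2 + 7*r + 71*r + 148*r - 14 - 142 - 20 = a^2*(-7*r - 77) + a*(50*r^2 + 492*r - 638) - 7*r^3 - 55*r^2 + 226*r - 176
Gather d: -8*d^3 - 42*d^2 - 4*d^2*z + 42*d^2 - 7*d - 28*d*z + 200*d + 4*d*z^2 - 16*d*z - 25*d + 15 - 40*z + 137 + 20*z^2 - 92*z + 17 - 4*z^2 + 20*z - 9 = -8*d^3 - 4*d^2*z + d*(4*z^2 - 44*z + 168) + 16*z^2 - 112*z + 160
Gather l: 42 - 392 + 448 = 98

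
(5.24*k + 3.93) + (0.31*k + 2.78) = 5.55*k + 6.71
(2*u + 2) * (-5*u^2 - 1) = -10*u^3 - 10*u^2 - 2*u - 2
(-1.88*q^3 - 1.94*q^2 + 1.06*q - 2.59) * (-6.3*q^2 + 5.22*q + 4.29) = 11.844*q^5 + 2.4084*q^4 - 24.87*q^3 + 13.5276*q^2 - 8.9724*q - 11.1111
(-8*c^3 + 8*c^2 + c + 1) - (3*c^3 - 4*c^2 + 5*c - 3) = -11*c^3 + 12*c^2 - 4*c + 4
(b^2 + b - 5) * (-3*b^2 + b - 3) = -3*b^4 - 2*b^3 + 13*b^2 - 8*b + 15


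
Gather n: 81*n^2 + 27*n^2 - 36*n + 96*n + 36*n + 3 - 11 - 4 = 108*n^2 + 96*n - 12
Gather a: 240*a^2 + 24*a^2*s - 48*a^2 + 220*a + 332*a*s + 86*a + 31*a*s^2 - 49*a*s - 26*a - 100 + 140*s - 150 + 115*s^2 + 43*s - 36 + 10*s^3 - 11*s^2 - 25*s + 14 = a^2*(24*s + 192) + a*(31*s^2 + 283*s + 280) + 10*s^3 + 104*s^2 + 158*s - 272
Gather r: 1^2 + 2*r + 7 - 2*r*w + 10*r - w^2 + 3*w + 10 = r*(12 - 2*w) - w^2 + 3*w + 18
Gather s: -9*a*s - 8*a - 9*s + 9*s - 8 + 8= -9*a*s - 8*a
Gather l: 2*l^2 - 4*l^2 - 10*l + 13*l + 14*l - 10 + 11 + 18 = -2*l^2 + 17*l + 19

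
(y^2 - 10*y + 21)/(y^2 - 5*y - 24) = (-y^2 + 10*y - 21)/(-y^2 + 5*y + 24)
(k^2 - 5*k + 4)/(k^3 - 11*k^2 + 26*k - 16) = (k - 4)/(k^2 - 10*k + 16)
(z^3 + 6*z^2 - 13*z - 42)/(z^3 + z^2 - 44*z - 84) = (z^2 + 4*z - 21)/(z^2 - z - 42)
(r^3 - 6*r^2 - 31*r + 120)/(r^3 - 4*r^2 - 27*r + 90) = (r - 8)/(r - 6)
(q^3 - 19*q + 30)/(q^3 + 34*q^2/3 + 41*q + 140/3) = 3*(q^2 - 5*q + 6)/(3*q^2 + 19*q + 28)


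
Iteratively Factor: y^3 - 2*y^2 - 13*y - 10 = (y + 2)*(y^2 - 4*y - 5) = (y - 5)*(y + 2)*(y + 1)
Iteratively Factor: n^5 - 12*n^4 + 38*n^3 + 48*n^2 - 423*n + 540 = (n + 3)*(n^4 - 15*n^3 + 83*n^2 - 201*n + 180) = (n - 3)*(n + 3)*(n^3 - 12*n^2 + 47*n - 60) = (n - 5)*(n - 3)*(n + 3)*(n^2 - 7*n + 12) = (n - 5)*(n - 4)*(n - 3)*(n + 3)*(n - 3)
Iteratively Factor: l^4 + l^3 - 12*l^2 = (l)*(l^3 + l^2 - 12*l) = l^2*(l^2 + l - 12) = l^2*(l + 4)*(l - 3)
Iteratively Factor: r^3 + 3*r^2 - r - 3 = (r - 1)*(r^2 + 4*r + 3) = (r - 1)*(r + 1)*(r + 3)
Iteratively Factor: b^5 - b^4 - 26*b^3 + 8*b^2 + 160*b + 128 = (b - 4)*(b^4 + 3*b^3 - 14*b^2 - 48*b - 32) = (b - 4)*(b + 4)*(b^3 - b^2 - 10*b - 8) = (b - 4)*(b + 1)*(b + 4)*(b^2 - 2*b - 8) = (b - 4)*(b + 1)*(b + 2)*(b + 4)*(b - 4)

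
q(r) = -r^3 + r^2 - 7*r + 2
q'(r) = -3*r^2 + 2*r - 7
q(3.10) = -39.88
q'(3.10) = -29.63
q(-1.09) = 12.11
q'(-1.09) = -12.74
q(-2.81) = 51.75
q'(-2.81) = -36.31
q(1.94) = -15.12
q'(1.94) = -14.41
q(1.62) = -10.97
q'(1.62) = -11.63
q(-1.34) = 15.58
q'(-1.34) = -15.07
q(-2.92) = 55.86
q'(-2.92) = -38.42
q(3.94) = -71.22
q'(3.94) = -45.69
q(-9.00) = 875.00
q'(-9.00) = -268.00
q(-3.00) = 59.00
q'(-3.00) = -40.00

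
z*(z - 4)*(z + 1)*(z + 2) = z^4 - z^3 - 10*z^2 - 8*z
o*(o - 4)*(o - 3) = o^3 - 7*o^2 + 12*o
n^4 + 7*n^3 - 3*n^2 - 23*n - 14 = (n - 2)*(n + 1)^2*(n + 7)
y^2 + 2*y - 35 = (y - 5)*(y + 7)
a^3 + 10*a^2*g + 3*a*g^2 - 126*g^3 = (a - 3*g)*(a + 6*g)*(a + 7*g)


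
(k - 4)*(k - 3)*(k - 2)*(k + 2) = k^4 - 7*k^3 + 8*k^2 + 28*k - 48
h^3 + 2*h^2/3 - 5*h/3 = h*(h - 1)*(h + 5/3)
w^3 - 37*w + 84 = (w - 4)*(w - 3)*(w + 7)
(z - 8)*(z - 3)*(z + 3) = z^3 - 8*z^2 - 9*z + 72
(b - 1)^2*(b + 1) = b^3 - b^2 - b + 1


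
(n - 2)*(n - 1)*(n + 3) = n^3 - 7*n + 6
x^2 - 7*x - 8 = (x - 8)*(x + 1)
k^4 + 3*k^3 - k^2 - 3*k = k*(k - 1)*(k + 1)*(k + 3)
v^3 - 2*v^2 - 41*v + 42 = (v - 7)*(v - 1)*(v + 6)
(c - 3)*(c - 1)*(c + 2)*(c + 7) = c^4 + 5*c^3 - 19*c^2 - 29*c + 42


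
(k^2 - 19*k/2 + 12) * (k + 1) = k^3 - 17*k^2/2 + 5*k/2 + 12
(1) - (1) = 0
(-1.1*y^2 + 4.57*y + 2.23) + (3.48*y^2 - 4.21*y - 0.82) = 2.38*y^2 + 0.36*y + 1.41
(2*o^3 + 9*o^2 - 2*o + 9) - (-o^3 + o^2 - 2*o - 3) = 3*o^3 + 8*o^2 + 12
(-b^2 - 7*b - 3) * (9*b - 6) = -9*b^3 - 57*b^2 + 15*b + 18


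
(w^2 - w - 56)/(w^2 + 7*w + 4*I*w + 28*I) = (w - 8)/(w + 4*I)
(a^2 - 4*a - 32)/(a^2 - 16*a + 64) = (a + 4)/(a - 8)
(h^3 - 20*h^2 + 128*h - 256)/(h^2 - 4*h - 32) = (h^2 - 12*h + 32)/(h + 4)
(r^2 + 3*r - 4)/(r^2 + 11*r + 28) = (r - 1)/(r + 7)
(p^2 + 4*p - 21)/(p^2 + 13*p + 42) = (p - 3)/(p + 6)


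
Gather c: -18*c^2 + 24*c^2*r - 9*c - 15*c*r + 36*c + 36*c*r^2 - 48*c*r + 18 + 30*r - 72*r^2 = c^2*(24*r - 18) + c*(36*r^2 - 63*r + 27) - 72*r^2 + 30*r + 18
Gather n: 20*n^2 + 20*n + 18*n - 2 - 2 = 20*n^2 + 38*n - 4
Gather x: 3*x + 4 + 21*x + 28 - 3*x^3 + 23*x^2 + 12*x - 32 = -3*x^3 + 23*x^2 + 36*x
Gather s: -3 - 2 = -5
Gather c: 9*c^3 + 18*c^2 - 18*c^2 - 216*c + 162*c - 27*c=9*c^3 - 81*c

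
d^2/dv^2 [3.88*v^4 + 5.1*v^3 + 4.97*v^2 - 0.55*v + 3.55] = 46.56*v^2 + 30.6*v + 9.94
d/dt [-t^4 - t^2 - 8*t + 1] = -4*t^3 - 2*t - 8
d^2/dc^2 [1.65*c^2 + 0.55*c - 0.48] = 3.30000000000000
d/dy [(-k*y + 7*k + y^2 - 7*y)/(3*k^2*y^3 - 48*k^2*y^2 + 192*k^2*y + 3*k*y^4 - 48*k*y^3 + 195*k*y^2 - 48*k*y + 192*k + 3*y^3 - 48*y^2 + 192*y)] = ((-k + 2*y - 7)*(k^2*y^3 - 16*k^2*y^2 + 64*k^2*y + k*y^4 - 16*k*y^3 + 65*k*y^2 - 16*k*y + 64*k + y^3 - 16*y^2 + 64*y) + (k*y - 7*k - y^2 + 7*y)*(3*k^2*y^2 - 32*k^2*y + 64*k^2 + 4*k*y^3 - 48*k*y^2 + 130*k*y - 16*k + 3*y^2 - 32*y + 64))/(3*(k^2*y^3 - 16*k^2*y^2 + 64*k^2*y + k*y^4 - 16*k*y^3 + 65*k*y^2 - 16*k*y + 64*k + y^3 - 16*y^2 + 64*y)^2)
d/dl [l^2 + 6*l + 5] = 2*l + 6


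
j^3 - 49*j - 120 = (j - 8)*(j + 3)*(j + 5)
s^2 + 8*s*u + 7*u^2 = (s + u)*(s + 7*u)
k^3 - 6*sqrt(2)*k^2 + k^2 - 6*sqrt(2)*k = k*(k + 1)*(k - 6*sqrt(2))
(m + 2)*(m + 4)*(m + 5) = m^3 + 11*m^2 + 38*m + 40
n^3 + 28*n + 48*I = (n - 6*I)*(n + 2*I)*(n + 4*I)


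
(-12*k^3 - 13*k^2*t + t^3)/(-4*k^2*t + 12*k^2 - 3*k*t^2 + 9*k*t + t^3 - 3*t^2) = (3*k + t)/(t - 3)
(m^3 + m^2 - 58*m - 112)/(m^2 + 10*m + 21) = (m^2 - 6*m - 16)/(m + 3)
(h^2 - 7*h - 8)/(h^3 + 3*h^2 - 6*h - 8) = (h - 8)/(h^2 + 2*h - 8)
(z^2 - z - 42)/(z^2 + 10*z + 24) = (z - 7)/(z + 4)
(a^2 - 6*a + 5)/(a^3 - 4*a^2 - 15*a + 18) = (a - 5)/(a^2 - 3*a - 18)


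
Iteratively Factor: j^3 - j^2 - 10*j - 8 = (j + 1)*(j^2 - 2*j - 8) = (j - 4)*(j + 1)*(j + 2)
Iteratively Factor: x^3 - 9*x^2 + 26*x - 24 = (x - 2)*(x^2 - 7*x + 12) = (x - 4)*(x - 2)*(x - 3)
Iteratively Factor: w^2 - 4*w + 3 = (w - 3)*(w - 1)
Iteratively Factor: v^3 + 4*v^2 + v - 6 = (v + 2)*(v^2 + 2*v - 3) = (v + 2)*(v + 3)*(v - 1)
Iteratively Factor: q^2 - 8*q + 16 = (q - 4)*(q - 4)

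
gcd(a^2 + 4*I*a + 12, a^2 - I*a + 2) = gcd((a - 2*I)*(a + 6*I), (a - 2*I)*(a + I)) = a - 2*I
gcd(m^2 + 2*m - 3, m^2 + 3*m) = m + 3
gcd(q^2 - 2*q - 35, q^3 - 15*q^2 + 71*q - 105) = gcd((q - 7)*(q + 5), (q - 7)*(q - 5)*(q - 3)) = q - 7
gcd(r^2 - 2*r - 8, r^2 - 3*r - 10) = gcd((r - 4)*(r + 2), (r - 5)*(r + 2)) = r + 2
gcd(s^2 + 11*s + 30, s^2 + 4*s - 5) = s + 5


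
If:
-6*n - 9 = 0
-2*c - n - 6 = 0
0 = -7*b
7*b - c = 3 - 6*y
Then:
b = 0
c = -9/4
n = -3/2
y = 1/8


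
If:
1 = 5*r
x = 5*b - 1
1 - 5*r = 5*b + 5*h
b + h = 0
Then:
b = x/5 + 1/5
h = -x/5 - 1/5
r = 1/5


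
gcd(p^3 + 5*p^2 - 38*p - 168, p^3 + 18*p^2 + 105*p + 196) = p^2 + 11*p + 28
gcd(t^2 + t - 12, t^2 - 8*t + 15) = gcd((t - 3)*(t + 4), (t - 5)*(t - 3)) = t - 3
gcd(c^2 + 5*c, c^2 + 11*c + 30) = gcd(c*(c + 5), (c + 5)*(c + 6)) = c + 5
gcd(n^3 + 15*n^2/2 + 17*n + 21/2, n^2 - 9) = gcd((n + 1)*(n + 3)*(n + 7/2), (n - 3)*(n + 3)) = n + 3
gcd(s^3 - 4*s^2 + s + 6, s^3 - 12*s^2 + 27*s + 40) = s + 1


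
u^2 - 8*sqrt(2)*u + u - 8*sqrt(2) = (u + 1)*(u - 8*sqrt(2))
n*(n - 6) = n^2 - 6*n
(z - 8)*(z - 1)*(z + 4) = z^3 - 5*z^2 - 28*z + 32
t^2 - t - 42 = (t - 7)*(t + 6)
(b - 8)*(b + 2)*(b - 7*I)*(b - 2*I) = b^4 - 6*b^3 - 9*I*b^3 - 30*b^2 + 54*I*b^2 + 84*b + 144*I*b + 224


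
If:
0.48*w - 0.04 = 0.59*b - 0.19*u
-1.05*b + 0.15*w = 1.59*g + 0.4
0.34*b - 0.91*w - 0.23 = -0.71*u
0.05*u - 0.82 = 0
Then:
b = 22.15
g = -12.92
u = 16.40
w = 20.82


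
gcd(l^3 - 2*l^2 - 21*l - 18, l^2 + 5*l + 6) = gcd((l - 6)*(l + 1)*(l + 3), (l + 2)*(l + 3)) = l + 3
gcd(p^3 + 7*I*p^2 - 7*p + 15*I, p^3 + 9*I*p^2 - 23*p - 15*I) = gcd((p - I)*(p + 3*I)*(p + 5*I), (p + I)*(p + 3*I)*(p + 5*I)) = p^2 + 8*I*p - 15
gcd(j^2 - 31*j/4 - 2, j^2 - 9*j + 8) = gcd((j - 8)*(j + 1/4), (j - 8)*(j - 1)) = j - 8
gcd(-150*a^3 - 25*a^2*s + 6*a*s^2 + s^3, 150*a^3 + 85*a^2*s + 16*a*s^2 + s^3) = 30*a^2 + 11*a*s + s^2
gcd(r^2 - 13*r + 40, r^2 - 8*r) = r - 8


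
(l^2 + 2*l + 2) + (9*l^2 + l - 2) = 10*l^2 + 3*l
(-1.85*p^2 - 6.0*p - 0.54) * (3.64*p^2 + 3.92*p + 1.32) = -6.734*p^4 - 29.092*p^3 - 27.9276*p^2 - 10.0368*p - 0.7128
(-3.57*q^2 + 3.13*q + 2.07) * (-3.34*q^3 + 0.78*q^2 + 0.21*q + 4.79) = 11.9238*q^5 - 13.2388*q^4 - 5.2221*q^3 - 14.8284*q^2 + 15.4274*q + 9.9153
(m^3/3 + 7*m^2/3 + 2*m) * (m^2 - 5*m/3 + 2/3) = m^5/3 + 16*m^4/9 - 5*m^3/3 - 16*m^2/9 + 4*m/3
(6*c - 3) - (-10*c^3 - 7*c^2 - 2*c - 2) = 10*c^3 + 7*c^2 + 8*c - 1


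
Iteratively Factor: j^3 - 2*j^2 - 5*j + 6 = (j - 1)*(j^2 - j - 6) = (j - 3)*(j - 1)*(j + 2)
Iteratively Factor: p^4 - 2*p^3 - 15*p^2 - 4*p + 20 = (p - 5)*(p^3 + 3*p^2 - 4) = (p - 5)*(p - 1)*(p^2 + 4*p + 4) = (p - 5)*(p - 1)*(p + 2)*(p + 2)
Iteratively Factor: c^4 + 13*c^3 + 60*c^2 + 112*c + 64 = (c + 4)*(c^3 + 9*c^2 + 24*c + 16) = (c + 1)*(c + 4)*(c^2 + 8*c + 16) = (c + 1)*(c + 4)^2*(c + 4)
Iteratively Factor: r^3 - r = (r)*(r^2 - 1) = r*(r + 1)*(r - 1)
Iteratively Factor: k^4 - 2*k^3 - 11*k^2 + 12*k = (k - 1)*(k^3 - k^2 - 12*k) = k*(k - 1)*(k^2 - k - 12) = k*(k - 1)*(k + 3)*(k - 4)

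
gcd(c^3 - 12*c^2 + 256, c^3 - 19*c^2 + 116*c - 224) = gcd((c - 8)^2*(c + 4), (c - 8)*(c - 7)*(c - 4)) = c - 8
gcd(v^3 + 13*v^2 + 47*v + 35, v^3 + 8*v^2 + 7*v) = v^2 + 8*v + 7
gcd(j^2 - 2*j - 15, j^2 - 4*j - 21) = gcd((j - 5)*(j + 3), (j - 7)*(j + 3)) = j + 3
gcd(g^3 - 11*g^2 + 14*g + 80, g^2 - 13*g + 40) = g^2 - 13*g + 40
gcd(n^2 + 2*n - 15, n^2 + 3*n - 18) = n - 3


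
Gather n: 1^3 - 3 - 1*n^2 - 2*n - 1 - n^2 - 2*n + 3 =-2*n^2 - 4*n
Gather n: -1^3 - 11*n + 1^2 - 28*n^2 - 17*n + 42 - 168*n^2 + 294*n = -196*n^2 + 266*n + 42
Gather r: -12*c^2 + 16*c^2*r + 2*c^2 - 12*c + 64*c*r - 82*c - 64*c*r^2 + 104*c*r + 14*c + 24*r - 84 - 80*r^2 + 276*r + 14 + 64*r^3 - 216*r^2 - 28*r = -10*c^2 - 80*c + 64*r^3 + r^2*(-64*c - 296) + r*(16*c^2 + 168*c + 272) - 70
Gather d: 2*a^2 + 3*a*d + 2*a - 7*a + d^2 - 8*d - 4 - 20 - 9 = 2*a^2 - 5*a + d^2 + d*(3*a - 8) - 33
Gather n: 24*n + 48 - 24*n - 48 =0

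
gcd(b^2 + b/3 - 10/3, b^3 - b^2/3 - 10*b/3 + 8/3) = b + 2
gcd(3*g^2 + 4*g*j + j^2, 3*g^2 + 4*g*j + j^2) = 3*g^2 + 4*g*j + j^2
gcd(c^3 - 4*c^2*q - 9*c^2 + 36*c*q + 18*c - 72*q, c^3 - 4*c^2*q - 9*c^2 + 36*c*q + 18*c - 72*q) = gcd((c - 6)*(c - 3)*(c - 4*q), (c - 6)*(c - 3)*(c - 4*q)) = -c^3 + 4*c^2*q + 9*c^2 - 36*c*q - 18*c + 72*q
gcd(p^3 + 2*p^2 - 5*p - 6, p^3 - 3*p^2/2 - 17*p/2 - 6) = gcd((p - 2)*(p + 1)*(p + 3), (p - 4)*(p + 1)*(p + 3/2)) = p + 1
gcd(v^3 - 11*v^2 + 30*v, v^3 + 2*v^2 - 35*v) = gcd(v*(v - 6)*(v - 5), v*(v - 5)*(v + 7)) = v^2 - 5*v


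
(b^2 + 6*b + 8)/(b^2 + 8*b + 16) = (b + 2)/(b + 4)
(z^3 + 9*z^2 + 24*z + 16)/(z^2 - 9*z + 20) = (z^3 + 9*z^2 + 24*z + 16)/(z^2 - 9*z + 20)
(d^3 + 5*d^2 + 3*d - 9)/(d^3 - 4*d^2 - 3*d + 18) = (d^3 + 5*d^2 + 3*d - 9)/(d^3 - 4*d^2 - 3*d + 18)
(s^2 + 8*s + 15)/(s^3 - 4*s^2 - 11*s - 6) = (s^2 + 8*s + 15)/(s^3 - 4*s^2 - 11*s - 6)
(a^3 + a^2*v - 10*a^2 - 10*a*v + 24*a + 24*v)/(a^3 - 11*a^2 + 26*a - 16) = (a^3 + a^2*v - 10*a^2 - 10*a*v + 24*a + 24*v)/(a^3 - 11*a^2 + 26*a - 16)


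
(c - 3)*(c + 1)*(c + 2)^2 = c^4 + 2*c^3 - 7*c^2 - 20*c - 12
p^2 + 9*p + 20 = (p + 4)*(p + 5)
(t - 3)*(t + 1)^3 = t^4 - 6*t^2 - 8*t - 3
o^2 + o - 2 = (o - 1)*(o + 2)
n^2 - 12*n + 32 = (n - 8)*(n - 4)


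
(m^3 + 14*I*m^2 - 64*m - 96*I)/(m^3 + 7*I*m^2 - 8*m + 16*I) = (m + 6*I)/(m - I)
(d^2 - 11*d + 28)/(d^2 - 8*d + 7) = (d - 4)/(d - 1)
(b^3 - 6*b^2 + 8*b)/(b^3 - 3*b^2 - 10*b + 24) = b/(b + 3)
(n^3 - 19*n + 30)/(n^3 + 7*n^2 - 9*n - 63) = (n^2 + 3*n - 10)/(n^2 + 10*n + 21)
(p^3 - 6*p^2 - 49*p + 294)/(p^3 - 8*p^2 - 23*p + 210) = (p + 7)/(p + 5)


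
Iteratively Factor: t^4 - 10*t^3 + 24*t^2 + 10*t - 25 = (t - 1)*(t^3 - 9*t^2 + 15*t + 25) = (t - 5)*(t - 1)*(t^2 - 4*t - 5) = (t - 5)*(t - 1)*(t + 1)*(t - 5)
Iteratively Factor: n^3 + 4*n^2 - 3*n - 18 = (n + 3)*(n^2 + n - 6) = (n - 2)*(n + 3)*(n + 3)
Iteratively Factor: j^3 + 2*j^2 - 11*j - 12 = (j + 1)*(j^2 + j - 12) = (j - 3)*(j + 1)*(j + 4)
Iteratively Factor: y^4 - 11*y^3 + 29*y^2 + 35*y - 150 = (y - 3)*(y^3 - 8*y^2 + 5*y + 50) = (y - 5)*(y - 3)*(y^2 - 3*y - 10) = (y - 5)^2*(y - 3)*(y + 2)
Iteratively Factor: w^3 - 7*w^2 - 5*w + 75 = (w + 3)*(w^2 - 10*w + 25) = (w - 5)*(w + 3)*(w - 5)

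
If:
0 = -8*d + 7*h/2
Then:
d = 7*h/16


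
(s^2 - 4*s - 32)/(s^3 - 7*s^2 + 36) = (s^2 - 4*s - 32)/(s^3 - 7*s^2 + 36)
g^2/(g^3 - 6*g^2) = 1/(g - 6)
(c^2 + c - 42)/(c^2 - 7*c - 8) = (-c^2 - c + 42)/(-c^2 + 7*c + 8)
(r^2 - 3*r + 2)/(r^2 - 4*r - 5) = (-r^2 + 3*r - 2)/(-r^2 + 4*r + 5)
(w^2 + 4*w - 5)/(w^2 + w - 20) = (w - 1)/(w - 4)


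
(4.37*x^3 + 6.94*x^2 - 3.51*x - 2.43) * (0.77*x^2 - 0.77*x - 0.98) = 3.3649*x^5 + 1.9789*x^4 - 12.3291*x^3 - 5.9696*x^2 + 5.3109*x + 2.3814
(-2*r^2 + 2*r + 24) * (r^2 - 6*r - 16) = -2*r^4 + 14*r^3 + 44*r^2 - 176*r - 384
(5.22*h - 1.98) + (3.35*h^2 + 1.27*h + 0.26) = 3.35*h^2 + 6.49*h - 1.72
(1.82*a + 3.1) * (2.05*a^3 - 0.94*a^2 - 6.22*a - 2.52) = 3.731*a^4 + 4.6442*a^3 - 14.2344*a^2 - 23.8684*a - 7.812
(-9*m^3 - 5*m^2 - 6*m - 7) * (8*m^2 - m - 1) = -72*m^5 - 31*m^4 - 34*m^3 - 45*m^2 + 13*m + 7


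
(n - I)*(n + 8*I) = n^2 + 7*I*n + 8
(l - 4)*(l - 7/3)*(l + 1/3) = l^3 - 6*l^2 + 65*l/9 + 28/9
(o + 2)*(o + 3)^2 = o^3 + 8*o^2 + 21*o + 18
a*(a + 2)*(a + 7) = a^3 + 9*a^2 + 14*a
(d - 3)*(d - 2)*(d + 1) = d^3 - 4*d^2 + d + 6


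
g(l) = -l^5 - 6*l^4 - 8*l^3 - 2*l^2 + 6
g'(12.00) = -148656.00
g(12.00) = -387354.00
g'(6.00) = -12552.00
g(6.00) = -17346.00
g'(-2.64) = 42.01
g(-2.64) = -23.95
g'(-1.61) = 10.79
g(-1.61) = 4.71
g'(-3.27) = 23.94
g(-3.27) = -47.80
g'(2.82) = -1056.56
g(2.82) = -747.09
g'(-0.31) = -0.40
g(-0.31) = 5.99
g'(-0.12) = 0.17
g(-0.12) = 5.98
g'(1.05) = -64.52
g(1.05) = -14.04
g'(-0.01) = 0.04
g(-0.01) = 6.00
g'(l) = -5*l^4 - 24*l^3 - 24*l^2 - 4*l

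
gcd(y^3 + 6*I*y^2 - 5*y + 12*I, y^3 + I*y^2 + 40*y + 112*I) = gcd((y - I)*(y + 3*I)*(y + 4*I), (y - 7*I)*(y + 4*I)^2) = y + 4*I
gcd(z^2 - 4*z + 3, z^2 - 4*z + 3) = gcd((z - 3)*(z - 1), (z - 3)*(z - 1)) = z^2 - 4*z + 3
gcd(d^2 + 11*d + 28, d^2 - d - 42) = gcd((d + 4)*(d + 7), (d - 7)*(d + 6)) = 1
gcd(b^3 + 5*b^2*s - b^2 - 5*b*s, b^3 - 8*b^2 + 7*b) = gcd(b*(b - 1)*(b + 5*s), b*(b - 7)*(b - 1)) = b^2 - b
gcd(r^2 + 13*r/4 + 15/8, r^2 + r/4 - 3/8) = r + 3/4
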